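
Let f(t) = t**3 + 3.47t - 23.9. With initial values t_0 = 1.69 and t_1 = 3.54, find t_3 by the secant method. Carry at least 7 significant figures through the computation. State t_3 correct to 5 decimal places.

2.40311

f(t_0) = -13.208891, f(t_1) = 32.745664
t_2 = 3.540000 - (32.745664)·(3.540000 - 1.690000)/(32.745664 - (-13.208891)) = 2.221752; f(t_2) = -5.223540
t_3 = 2.221752 - (-5.223540)·(2.221752 - 3.540000)/(-5.223540 - (32.745664)) = 2.403108; f(t_3) = -1.683443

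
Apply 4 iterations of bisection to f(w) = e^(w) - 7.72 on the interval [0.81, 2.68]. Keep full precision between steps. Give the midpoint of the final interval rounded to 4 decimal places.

2.0372

f(0.810000) = -5.472092, f(2.680000) = 6.865093 (opposite signs)
step 1: m = 1.745000, f(m) = -1.994099 < 0 → root in [1.745000, 2.680000]
step 2: m = 2.212500, f(m) = 1.418534 > 0 → root in [1.745000, 2.212500]
step 3: m = 1.978750, f(m) = -0.486305 < 0 → root in [1.978750, 2.212500]
step 4: m = 2.095625, f(m) = 0.410521 > 0 → root in [1.978750, 2.095625]
Midpoint of [1.978750, 2.095625] = 2.037187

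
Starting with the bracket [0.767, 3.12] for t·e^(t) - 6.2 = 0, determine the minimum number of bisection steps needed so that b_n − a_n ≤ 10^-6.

22

Initial width b − a = 3.12 − 0.767 = 2.353000.
After n steps the width is (b−a)/2^n; need (b−a)/2^n ≤ 10^-6.
So n ≥ log₂(2.353000/10^-6) = log₂(2353000.0000) ≈ 21.1661.
Hence n = 22.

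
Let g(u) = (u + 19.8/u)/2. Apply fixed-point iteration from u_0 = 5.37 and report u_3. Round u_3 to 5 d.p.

4.44972

u_1 = g(5.370000) = 4.528575
u_2 = g(4.528575) = 4.450406
u_3 = g(4.450406) = 4.449719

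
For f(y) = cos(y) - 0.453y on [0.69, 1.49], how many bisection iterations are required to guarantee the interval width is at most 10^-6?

20

Initial width b − a = 1.49 − 0.69 = 0.800000.
After n steps the width is (b−a)/2^n; need (b−a)/2^n ≤ 10^-6.
So n ≥ log₂(0.800000/10^-6) = log₂(800000.0000) ≈ 19.6096.
Hence n = 20.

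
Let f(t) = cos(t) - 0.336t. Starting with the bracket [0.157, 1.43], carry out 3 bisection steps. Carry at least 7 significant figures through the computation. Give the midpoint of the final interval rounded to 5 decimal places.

f(0.157000) = 0.934949, f(1.430000) = -0.340148 (opposite signs)
step 1: m = 0.793500, f(m) = 0.434739 > 0 → root in [0.793500, 1.430000]
step 2: m = 1.111750, f(m) = 0.069545 > 0 → root in [1.111750, 1.430000]
step 3: m = 1.270875, f(m) = -0.131569 < 0 → root in [1.111750, 1.270875]
Midpoint of [1.111750, 1.270875] = 1.191312

1.19131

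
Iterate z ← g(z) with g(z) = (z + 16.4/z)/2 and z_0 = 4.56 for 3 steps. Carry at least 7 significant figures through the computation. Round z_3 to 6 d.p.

4.049691

z_1 = g(4.560000) = 4.078246
z_2 = g(4.078246) = 4.049791
z_3 = g(4.049791) = 4.049691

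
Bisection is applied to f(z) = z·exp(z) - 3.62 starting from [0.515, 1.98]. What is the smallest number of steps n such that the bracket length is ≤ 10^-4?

14

Initial width b − a = 1.98 − 0.515 = 1.465000.
After n steps the width is (b−a)/2^n; need (b−a)/2^n ≤ 10^-4.
So n ≥ log₂(1.465000/10^-4) = log₂(14650.0000) ≈ 13.8386.
Hence n = 14.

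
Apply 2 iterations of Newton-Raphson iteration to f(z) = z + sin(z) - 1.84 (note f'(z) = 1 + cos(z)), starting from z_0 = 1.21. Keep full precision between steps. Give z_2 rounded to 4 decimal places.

0.9990

z_0 = 1.210000: f = 0.305616, f' = 1.353019 → z_1 = 1.210000 - (0.305616)/(1.353019) = 0.984123
z_1 = 0.984123: f = -0.023090, f' = 1.553594 → z_2 = 0.984123 - (-0.023090)/(1.553594) = 0.998985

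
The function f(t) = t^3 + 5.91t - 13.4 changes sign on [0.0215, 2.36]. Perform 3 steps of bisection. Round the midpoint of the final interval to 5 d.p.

f(0.021500) = -13.272925, f(2.360000) = 13.691856 (opposite signs)
step 1: m = 1.190750, f(m) = -4.674320 < 0 → root in [1.190750, 2.360000]
step 2: m = 1.775375, f(m) = 2.688371 > 0 → root in [1.190750, 1.775375]
step 3: m = 1.483062, f(m) = -1.373143 < 0 → root in [1.483062, 1.775375]
Midpoint of [1.483062, 1.775375] = 1.629219

1.62922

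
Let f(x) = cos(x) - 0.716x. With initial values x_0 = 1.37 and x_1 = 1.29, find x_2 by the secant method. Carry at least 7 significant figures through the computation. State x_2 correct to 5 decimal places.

f(x_0) = -0.781470, f(x_1) = -0.646519
x_2 = 1.290000 - (-0.646519)·(1.290000 - 1.370000)/(-0.646519 - (-0.781470)) = 0.906739; f(x_2) = -0.032908

0.90674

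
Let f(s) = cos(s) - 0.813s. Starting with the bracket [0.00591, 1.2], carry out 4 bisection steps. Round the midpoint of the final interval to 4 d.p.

0.8642

f(0.005910) = 0.995178, f(1.200000) = -0.613242 (opposite signs)
step 1: m = 0.602955, f(m) = 0.333461 > 0 → root in [0.602955, 1.200000]
step 2: m = 0.901477, f(m) = -0.112449 < 0 → root in [0.602955, 0.901477]
step 3: m = 0.752216, f(m) = 0.118625 > 0 → root in [0.752216, 0.901477]
step 4: m = 0.826847, f(m) = 0.004973 > 0 → root in [0.826847, 0.901477]
Midpoint of [0.826847, 0.901477] = 0.864162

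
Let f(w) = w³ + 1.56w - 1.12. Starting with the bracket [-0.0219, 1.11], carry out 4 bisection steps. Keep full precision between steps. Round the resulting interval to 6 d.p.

[0.544050, 0.614794]

f(-0.021900) = -1.154175, f(1.110000) = 1.979231 (opposite signs)
step 1: m = 0.544050, f(m) = -0.110248 < 0 → root in [0.544050, 1.110000]
step 2: m = 0.827025, f(m) = 0.735820 > 0 → root in [0.544050, 0.827025]
step 3: m = 0.685538, f(m) = 0.271615 > 0 → root in [0.544050, 0.685538]
step 4: m = 0.614794, f(m) = 0.071453 > 0 → root in [0.544050, 0.614794]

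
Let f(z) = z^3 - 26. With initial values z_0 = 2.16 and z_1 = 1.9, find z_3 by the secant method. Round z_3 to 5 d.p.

2.76871

f(z_0) = -15.922304, f(z_1) = -19.141000
z_2 = 1.900000 - (-19.141000)·(1.900000 - 2.160000)/(-19.141000 - (-15.922304)) = 3.446173; f(z_2) = 14.927115
z_3 = 3.446173 - (14.927115)·(3.446173 - 1.900000)/(14.927115 - (-19.141000)) = 2.768709; f(z_3) = -4.775760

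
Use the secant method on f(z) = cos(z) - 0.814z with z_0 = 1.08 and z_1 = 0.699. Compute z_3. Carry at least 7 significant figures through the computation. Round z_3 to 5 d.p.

0.82972

f(z_0) = -0.407792, f(z_1) = 0.196500
z_2 = 0.699000 - (0.196500)·(0.699000 - 1.080000)/(0.196500 - (-0.407792)) = 0.822891; f(z_2) = 0.010271
z_3 = 0.822891 - (0.010271)·(0.822891 - 0.699000)/(0.010271 - (0.196500)) = 0.829724; f(z_3) = -0.000316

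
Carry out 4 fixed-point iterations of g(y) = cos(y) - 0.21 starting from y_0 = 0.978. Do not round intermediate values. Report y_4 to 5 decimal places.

y_1 = g(0.978000) = 0.348682
y_2 = g(0.348682) = 0.729824
y_3 = g(0.729824) = 0.535292
y_4 = g(0.535292) = 0.650120

0.65012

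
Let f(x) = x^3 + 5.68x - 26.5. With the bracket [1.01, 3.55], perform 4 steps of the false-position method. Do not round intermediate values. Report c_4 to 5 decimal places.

False-position update: c = (a·f(b) − b·f(a))/(f(b) − f(a)); replace the endpoint whose sign matches f(c).
f(1.010000) = -19.732899, f(3.550000) = 38.402875
step 1: c = 1.872147, f(c) = -9.304458 < 0 → new bracket [1.872147, 3.550000]
step 2: c = 2.199382, f(c) = -3.368485 < 0 → new bracket [2.199382, 3.550000]
step 3: c = 2.308297, f(c) = -1.089723 < 0 → new bracket [2.308297, 3.550000]
step 4: c = 2.342559, f(c) = -0.339268 < 0 → new bracket [2.342559, 3.550000]

2.34256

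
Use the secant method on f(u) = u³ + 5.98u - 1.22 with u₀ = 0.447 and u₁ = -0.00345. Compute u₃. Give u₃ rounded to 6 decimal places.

f(u_0) = 1.542375, f(u_1) = -1.240631
u_2 = -0.003450 - (-1.240631)·(-0.003450 - 0.447000)/(-1.240631 - (1.542375)) = 0.197355; f(u_2) = -0.032129
u_3 = 0.197355 - (-0.032129)·(0.197355 - -0.003450)/(-0.032129 - (-1.240631)) = 0.202694; f(u_3) = 0.000436

0.202694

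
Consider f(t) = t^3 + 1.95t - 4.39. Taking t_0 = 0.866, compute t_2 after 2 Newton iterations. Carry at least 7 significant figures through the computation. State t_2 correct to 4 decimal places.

1.2557

f'(t) = 3t^2 + 1.95
t_0 = 0.866000: f = -2.051838, f' = 4.199868 → t_1 = 0.866000 - (-2.051838)/(4.199868) = 1.354548
t_1 = 1.354548: f = 0.736695, f' = 7.454403 → t_2 = 1.354548 - (0.736695)/(7.454403) = 1.255721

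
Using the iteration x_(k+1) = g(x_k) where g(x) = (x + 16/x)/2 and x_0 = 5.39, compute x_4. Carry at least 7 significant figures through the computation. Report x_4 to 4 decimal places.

4.0000

x_1 = g(5.390000) = 4.179230
x_2 = g(4.179230) = 4.003843
x_3 = g(4.003843) = 4.000002
x_4 = g(4.000002) = 4.000000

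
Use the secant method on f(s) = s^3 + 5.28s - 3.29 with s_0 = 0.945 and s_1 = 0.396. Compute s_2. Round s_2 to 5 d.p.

0.56560

f(s_0) = 2.543509, f(s_1) = -1.137021
s_2 = 0.396000 - (-1.137021)·(0.396000 - 0.945000)/(-1.137021 - (2.543509)) = 0.565602; f(s_2) = -0.122683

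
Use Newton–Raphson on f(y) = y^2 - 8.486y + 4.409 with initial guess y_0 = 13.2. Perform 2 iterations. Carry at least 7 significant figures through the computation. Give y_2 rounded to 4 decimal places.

8.1595

Newton update: y ← y − f(y)/f'(y).
f'(y) = 2y - 8.486
y_0 = 13.200000: f = 66.633800, f' = 17.914000 → y_1 = 13.200000 - (66.633800)/(17.914000) = 9.480351
y_1 = 9.480351: f = 13.835792, f' = 10.474701 → y_2 = 9.480351 - (13.835792)/(10.474701) = 8.159474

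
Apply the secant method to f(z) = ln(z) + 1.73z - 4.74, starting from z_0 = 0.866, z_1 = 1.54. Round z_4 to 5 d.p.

2.26682

f(z_0) = -3.385690, f(z_1) = -1.644018
z_2 = 1.540000 - (-1.644018)·(1.540000 - 0.866000)/(-1.644018 - (-3.385690)) = 2.176209; f(z_2) = -0.197574
z_3 = 2.176209 - (-0.197574)·(2.176209 - 1.540000)/(-0.197574 - (-1.644018)) = 2.263111; f(z_3) = -0.008078
z_4 = 2.263111 - (-0.008078)·(2.263111 - 2.176209)/(-0.008078 - (-0.197574)) = 2.266815; f(z_4) = -0.000034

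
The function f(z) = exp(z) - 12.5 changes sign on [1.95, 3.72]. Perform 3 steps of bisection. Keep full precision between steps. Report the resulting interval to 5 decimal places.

f(1.950000) = -5.471312, f(3.720000) = 28.764394 (opposite signs)
step 1: m = 2.835000, f(m) = 4.530400 > 0 → root in [1.950000, 2.835000]
step 2: m = 2.392500, f(m) = -1.559188 < 0 → root in [2.392500, 2.835000]
step 3: m = 2.613750, f(m) = 1.150143 > 0 → root in [2.392500, 2.613750]

[2.39250, 2.61375]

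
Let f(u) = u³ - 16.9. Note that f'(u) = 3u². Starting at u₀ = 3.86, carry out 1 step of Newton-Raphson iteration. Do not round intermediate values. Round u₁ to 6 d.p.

u_0 = 3.860000: f = 40.612456, f' = 44.698800 → u_1 = 3.860000 - (40.612456)/(44.698800) = 2.951420

2.951420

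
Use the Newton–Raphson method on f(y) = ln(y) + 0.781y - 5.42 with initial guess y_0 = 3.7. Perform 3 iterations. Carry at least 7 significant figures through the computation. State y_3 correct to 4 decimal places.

f'(y) = 1/y + 0.781
y_0 = 3.700000: f = -1.221967, f' = 1.051270 → y_1 = 3.700000 - (-1.221967)/(1.051270) = 4.862372
y_1 = 4.862372: f = -0.040961, f' = 0.986661 → y_2 = 4.862372 - (-0.040961)/(0.986661) = 4.903887
y_2 = 4.903887: f = -0.000036, f' = 0.984920 → y_3 = 4.903887 - (-0.000036)/(0.984920) = 4.903924

4.9039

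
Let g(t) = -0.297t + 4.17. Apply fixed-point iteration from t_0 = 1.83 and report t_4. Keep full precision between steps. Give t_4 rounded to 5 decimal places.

3.20433

t_1 = g(1.830000) = 3.626490
t_2 = g(3.626490) = 3.092932
t_3 = g(3.092932) = 3.251399
t_4 = g(3.251399) = 3.204334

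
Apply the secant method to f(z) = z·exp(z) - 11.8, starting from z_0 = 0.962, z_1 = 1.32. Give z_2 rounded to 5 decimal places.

f(z_0) = -9.282518, f(z_1) = -6.858684
z_2 = 1.320000 - (-6.858684)·(1.320000 - 0.962000)/(-6.858684 - (-9.282518)) = 2.333027; f(z_2) = 12.251398

2.33303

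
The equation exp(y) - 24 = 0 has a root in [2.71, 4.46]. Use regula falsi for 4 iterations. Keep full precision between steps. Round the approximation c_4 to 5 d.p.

f(2.710000) = -8.970724, f(4.460000) = 62.487509
step 1: c = 2.929692, f(c) = -5.278146 < 0 → new bracket [2.929692, 4.460000]
step 2: c = 3.048885, f(c) = -2.908196 < 0 → new bracket [3.048885, 4.460000]
step 3: c = 3.111638, f(c) = -1.542202 < 0 → new bracket [3.111638, 4.460000]
step 4: c = 3.144114, f(c) = -0.800884 < 0 → new bracket [3.144114, 4.460000]

3.14411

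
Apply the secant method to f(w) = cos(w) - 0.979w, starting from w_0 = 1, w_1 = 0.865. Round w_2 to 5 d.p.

f(w_0) = -0.438698, f(w_1) = -0.198195
w_2 = 0.865000 - (-0.198195)·(0.865000 - 1.000000)/(-0.198195 - (-0.438698)) = 0.753748; f(w_2) = -0.008791

0.75375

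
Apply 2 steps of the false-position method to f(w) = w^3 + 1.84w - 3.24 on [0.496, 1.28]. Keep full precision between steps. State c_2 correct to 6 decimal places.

False-position update: c = (a·f(b) − b·f(a))/(f(b) − f(a)); replace the endpoint whose sign matches f(c).
f(0.496000) = -2.205336, f(1.280000) = 1.212352
step 1: c = 1.001893, f(c) = -0.390829 < 0 → new bracket [1.001893, 1.280000]
step 2: c = 1.069691, f(c) = -0.047789 < 0 → new bracket [1.069691, 1.280000]

1.069691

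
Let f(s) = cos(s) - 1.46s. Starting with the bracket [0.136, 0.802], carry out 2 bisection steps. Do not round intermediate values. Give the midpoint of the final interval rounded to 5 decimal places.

f(0.136000) = 0.792206, f(0.802000) = -0.475649 (opposite signs)
step 1: m = 0.469000, f(m) = 0.207281 > 0 → root in [0.469000, 0.802000]
step 2: m = 0.635500, f(m) = -0.123055 < 0 → root in [0.469000, 0.635500]
Midpoint of [0.469000, 0.635500] = 0.552250

0.55225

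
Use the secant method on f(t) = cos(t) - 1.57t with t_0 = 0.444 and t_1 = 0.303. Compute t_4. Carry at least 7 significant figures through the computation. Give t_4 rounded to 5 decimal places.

0.54475

Secant update: t_(k+1) = t_k − f(t_k)·(t_k − t_(k-1))/(f(t_k) − f(t_(k-1))).
f(t_0) = 0.205961, f(t_1) = 0.478736
t_2 = 0.303000 - (0.478736)·(0.303000 - 0.444000)/(0.478736 - (0.205961)) = 0.550463; f(t_2) = -0.011945
t_3 = 0.550463 - (-0.011945)·(0.550463 - 0.303000)/(-0.011945 - (0.478736)) = 0.544439; f(t_3) = 0.000649
t_4 = 0.544439 - (0.000649)·(0.544439 - 0.550463)/(0.000649 - (-0.011945)) = 0.544749; f(t_4) = 0.000001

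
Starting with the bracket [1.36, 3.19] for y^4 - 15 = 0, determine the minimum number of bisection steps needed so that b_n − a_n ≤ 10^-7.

25

Initial width b − a = 3.19 − 1.36 = 1.830000.
After n steps the width is (b−a)/2^n; need (b−a)/2^n ≤ 10^-7.
So n ≥ log₂(1.830000/10^-7) = log₂(18300000.0000) ≈ 24.1253.
Hence n = 25.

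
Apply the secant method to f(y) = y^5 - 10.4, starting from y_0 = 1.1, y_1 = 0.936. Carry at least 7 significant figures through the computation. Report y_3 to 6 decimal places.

1.053198

f(y_0) = -8.789490, f(y_1) = -9.681579
y_2 = 0.936000 - (-9.681579)·(0.936000 - 1.100000)/(-9.681579 - (-8.789490)) = 2.715844; f(y_2) = 137.348940
y_3 = 2.715844 - (137.348940)·(2.715844 - 0.936000)/(137.348940 - (-9.681579)) = 1.053198; f(y_3) = -9.104163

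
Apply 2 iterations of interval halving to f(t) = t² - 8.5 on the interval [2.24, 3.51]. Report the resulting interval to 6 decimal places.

f(2.240000) = -3.482400, f(3.510000) = 3.820100 (opposite signs)
step 1: m = 2.875000, f(m) = -0.234375 < 0 → root in [2.875000, 3.510000]
step 2: m = 3.192500, f(m) = 1.692056 > 0 → root in [2.875000, 3.192500]

[2.875000, 3.192500]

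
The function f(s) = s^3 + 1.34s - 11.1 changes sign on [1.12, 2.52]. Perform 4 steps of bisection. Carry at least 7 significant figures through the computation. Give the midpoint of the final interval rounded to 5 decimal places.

2.03875

f(1.120000) = -8.194272, f(2.520000) = 8.279808 (opposite signs)
step 1: m = 1.820000, f(m) = -2.632632 < 0 → root in [1.820000, 2.520000]
step 2: m = 2.170000, f(m) = 2.026113 > 0 → root in [1.820000, 2.170000]
step 3: m = 1.995000, f(m) = -0.486550 < 0 → root in [1.995000, 2.170000]
step 4: m = 2.082500, f(m) = 0.721949 > 0 → root in [1.995000, 2.082500]
Midpoint of [1.995000, 2.082500] = 2.038750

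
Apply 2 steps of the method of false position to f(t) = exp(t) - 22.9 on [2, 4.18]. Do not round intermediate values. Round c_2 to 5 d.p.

False-position update: c = (a·f(b) − b·f(a))/(f(b) − f(a)); replace the endpoint whose sign matches f(c).
f(2.000000) = -15.510944, f(4.180000) = 42.465853
step 1: c = 2.583231, f(c) = -9.660155 < 0 → new bracket [2.583231, 4.180000]
step 2: c = 2.879149, f(c) = -5.100878 < 0 → new bracket [2.879149, 4.180000]

2.87915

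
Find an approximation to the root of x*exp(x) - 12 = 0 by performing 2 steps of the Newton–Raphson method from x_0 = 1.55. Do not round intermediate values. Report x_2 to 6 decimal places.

1.866779

Newton update: x ← x − f(x)/f'(x).
f'(x) = (x+1)*exp(x)
x_0 = 1.550000: f = -4.697221, f' = 12.014249 → x_1 = 1.550000 - (-4.697221)/(12.014249) = 1.940971
x_1 = 1.940971: f = 1.519852, f' = 20.485363 → x_2 = 1.940971 - (1.519852)/(20.485363) = 1.866779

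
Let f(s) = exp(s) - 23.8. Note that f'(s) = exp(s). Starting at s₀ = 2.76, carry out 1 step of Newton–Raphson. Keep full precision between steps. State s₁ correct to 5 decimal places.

s_0 = 2.760000: f = -8.000157, f' = 15.799843 → s_1 = 2.760000 - (-8.000157)/(15.799843) = 3.266344

3.26634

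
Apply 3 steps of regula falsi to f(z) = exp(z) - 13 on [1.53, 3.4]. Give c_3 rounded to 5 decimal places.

2.50718

f(1.530000) = -8.381823, f(3.400000) = 16.964100
step 1: c = 2.148404, f(c) = -4.428836 < 0 → new bracket [2.148404, 3.400000]
step 2: c = 2.407513, f(c) = -1.893693 < 0 → new bracket [2.407513, 3.400000]
step 3: c = 2.507178, f(c) = -0.729741 < 0 → new bracket [2.507178, 3.400000]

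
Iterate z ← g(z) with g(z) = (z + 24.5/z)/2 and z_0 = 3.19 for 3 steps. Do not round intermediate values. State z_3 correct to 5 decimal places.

4.94979

z_1 = g(3.190000) = 5.435125
z_2 = g(5.435125) = 4.971421
z_3 = g(4.971421) = 4.949795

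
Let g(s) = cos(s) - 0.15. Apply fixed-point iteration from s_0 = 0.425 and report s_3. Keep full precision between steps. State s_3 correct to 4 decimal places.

s_1 = g(0.425000) = 0.761039
s_2 = g(0.761039) = 0.574120
s_3 = g(0.574120) = 0.689671

0.6897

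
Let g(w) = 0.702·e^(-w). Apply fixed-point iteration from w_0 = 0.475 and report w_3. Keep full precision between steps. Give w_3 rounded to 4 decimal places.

0.4460

w_1 = g(0.475000) = 0.436563
w_2 = g(0.436563) = 0.453670
w_3 = g(0.453670) = 0.445975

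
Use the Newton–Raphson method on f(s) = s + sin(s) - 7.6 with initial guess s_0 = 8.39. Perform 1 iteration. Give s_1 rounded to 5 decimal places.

f'(s) = 1 + cos(s)
s_0 = 8.390000: f = 1.649749, f' = 0.489283 → s_1 = 8.390000 - (1.649749)/(0.489283) = 5.018233

5.01823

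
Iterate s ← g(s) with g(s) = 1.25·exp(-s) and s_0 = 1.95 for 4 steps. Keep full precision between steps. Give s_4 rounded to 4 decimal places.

s_1 = g(1.950000) = 0.177843
s_2 = g(0.177843) = 1.046343
s_3 = g(1.046343) = 0.439025
s_4 = g(0.439025) = 0.805831

0.8058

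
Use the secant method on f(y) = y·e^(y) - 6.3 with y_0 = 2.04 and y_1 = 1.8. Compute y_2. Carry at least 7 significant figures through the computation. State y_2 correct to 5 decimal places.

1.57051

f(y_0) = 9.388843, f(y_1) = 4.589365
y_2 = 1.800000 - (4.589365)·(1.800000 - 2.040000)/(4.589365 - (9.388843)) = 1.570507; f(y_2) = 1.252700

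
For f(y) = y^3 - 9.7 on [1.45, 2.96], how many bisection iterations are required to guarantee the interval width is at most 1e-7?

24

Initial width b − a = 2.96 − 1.45 = 1.510000.
After n steps the width is (b−a)/2^n; need (b−a)/2^n ≤ 1e-7.
So n ≥ log₂(1.510000/1e-7) = log₂(15100000.0000) ≈ 23.8480.
Hence n = 24.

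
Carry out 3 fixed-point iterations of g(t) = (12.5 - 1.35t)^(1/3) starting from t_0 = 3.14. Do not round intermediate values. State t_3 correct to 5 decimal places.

2.12634

t_1 = g(3.140000) = 2.021518
t_2 = g(2.021518) = 2.137858
t_3 = g(2.137858) = 2.126342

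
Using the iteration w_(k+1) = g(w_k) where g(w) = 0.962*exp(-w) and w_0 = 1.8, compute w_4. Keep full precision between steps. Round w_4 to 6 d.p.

0.629899

w_1 = g(1.800000) = 0.159018
w_2 = g(0.159018) = 0.820568
w_3 = g(0.820568) = 0.423455
w_4 = g(0.423455) = 0.629899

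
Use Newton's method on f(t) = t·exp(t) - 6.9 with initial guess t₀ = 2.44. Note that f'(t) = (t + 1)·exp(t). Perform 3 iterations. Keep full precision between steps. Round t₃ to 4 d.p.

1.5207

t_0 = 2.440000: f = 21.094219, f' = 39.467260 → t_1 = 2.440000 - (21.094219)/(39.467260) = 1.905526
t_1 = 1.905526: f = 5.910745, f' = 19.533689 → t_2 = 1.905526 - (5.910745)/(19.533689) = 1.602934
t_2 = 1.602934: f = 1.062709, f' = 12.930294 → t_3 = 1.602934 - (1.062709)/(12.930294) = 1.520746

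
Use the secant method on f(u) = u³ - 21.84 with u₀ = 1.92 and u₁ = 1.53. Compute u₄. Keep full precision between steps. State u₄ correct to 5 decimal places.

Secant update: u_(k+1) = u_k − f(u_k)·(u_k − u_(k-1))/(f(u_k) − f(u_(k-1))).
f(u_0) = -14.762112, f(u_1) = -18.258423
u_2 = 1.530000 - (-18.258423)·(1.530000 - 1.920000)/(-18.258423 - (-14.762112)) = 3.566657; f(u_2) = 23.531580
u_3 = 3.566657 - (23.531580)·(3.566657 - 1.530000)/(23.531580 - (-18.258423)) = 2.419833; f(u_3) = -7.670440
u_4 = 2.419833 - (-7.670440)·(2.419833 - 3.566657)/(-7.670440 - (23.531580)) = 2.701759; f(u_4) = -2.118513

2.70176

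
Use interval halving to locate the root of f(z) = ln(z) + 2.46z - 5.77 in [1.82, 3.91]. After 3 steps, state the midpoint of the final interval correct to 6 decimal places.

f(1.820000) = -0.693963, f(3.910000) = 5.212137 (opposite signs)
step 1: m = 2.865000, f(m) = 2.330468 > 0 → root in [1.820000, 2.865000]
step 2: m = 2.342500, f(m) = 0.843769 > 0 → root in [1.820000, 2.342500]
step 3: m = 2.081250, f(m) = 0.082844 > 0 → root in [1.820000, 2.081250]
Midpoint of [1.820000, 2.081250] = 1.950625

1.950625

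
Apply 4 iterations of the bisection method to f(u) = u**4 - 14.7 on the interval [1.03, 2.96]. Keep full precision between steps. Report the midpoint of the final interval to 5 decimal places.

f(1.030000) = -13.574491, f(2.960000) = 62.065635 (opposite signs)
step 1: m = 1.995000, f(m) = 1.140599 > 0 → root in [1.030000, 1.995000]
step 2: m = 1.512500, f(m) = -9.466629 < 0 → root in [1.512500, 1.995000]
step 3: m = 1.753750, f(m) = -5.240444 < 0 → root in [1.753750, 1.995000]
step 4: m = 1.874375, f(m) = -2.356852 < 0 → root in [1.874375, 1.995000]
Midpoint of [1.874375, 1.995000] = 1.934688

1.93469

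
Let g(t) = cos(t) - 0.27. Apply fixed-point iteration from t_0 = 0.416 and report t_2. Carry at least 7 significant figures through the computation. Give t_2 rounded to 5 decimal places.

0.52927

t_1 = g(0.416000) = 0.644713
t_2 = g(0.644713) = 0.529272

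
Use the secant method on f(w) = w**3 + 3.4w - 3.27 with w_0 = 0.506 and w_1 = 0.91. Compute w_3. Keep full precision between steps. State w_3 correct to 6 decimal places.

f(w_0) = -1.420046, f(w_1) = 0.577571
w_2 = 0.910000 - (0.577571)·(0.910000 - 0.506000)/(0.577571 - (-1.420046)) = 0.793191; f(w_2) = -0.074110
w_3 = 0.793191 - (-0.074110)·(0.793191 - 0.910000)/(-0.074110 - (0.577571)) = 0.806475; f(w_3) = -0.003451

0.806475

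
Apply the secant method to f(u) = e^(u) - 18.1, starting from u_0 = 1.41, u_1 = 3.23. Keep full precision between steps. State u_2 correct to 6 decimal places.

f(u_0) = -14.004045, f(u_1) = 7.179657
u_2 = 3.230000 - (7.179657)·(3.230000 - 1.410000)/(7.179657 - (-14.004045)) = 2.613159; f(u_2) = -4.457922

2.613159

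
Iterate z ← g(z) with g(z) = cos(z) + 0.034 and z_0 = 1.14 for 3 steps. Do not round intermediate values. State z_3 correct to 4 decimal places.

z_1 = g(1.140000) = 0.451595
z_2 = g(0.451595) = 0.933752
z_3 = g(0.933752) = 0.628822

0.6288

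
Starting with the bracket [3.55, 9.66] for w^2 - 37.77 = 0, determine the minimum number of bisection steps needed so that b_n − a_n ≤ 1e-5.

Initial width b − a = 9.66 − 3.55 = 6.110000.
After n steps the width is (b−a)/2^n; need (b−a)/2^n ≤ 1e-5.
So n ≥ log₂(6.110000/1e-5) = log₂(611000.0000) ≈ 19.2208.
Hence n = 20.

20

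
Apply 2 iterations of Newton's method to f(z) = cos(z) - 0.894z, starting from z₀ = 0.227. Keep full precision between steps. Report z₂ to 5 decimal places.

0.79160

Newton update: z ← z − f(z)/f'(z).
f'(z) = -sin(z) - 0.894
z_0 = 0.227000: f = 0.771408, f' = -1.119056 → z_1 = 0.227000 - (0.771408)/(-1.119056) = 0.916338
z_1 = 0.916338: f = -0.210477, f' = -1.687378 → z_2 = 0.916338 - (-0.210477)/(-1.687378) = 0.791602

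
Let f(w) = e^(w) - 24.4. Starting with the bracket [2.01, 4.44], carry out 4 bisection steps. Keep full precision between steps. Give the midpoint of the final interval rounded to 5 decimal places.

f(2.010000) = -16.936683, f(4.440000) = 60.374942 (opposite signs)
step 1: m = 3.225000, f(m) = 0.753574 > 0 → root in [2.010000, 3.225000]
step 2: m = 2.617500, f(m) = -10.698573 < 0 → root in [2.617500, 3.225000]
step 3: m = 2.921250, f(m) = -5.835521 < 0 → root in [2.921250, 3.225000]
step 4: m = 3.073125, f(m) = -2.790674 < 0 → root in [3.073125, 3.225000]
Midpoint of [3.073125, 3.225000] = 3.149063

3.14906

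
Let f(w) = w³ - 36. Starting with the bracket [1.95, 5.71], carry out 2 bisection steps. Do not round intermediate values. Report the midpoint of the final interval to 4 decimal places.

f(1.950000) = -28.585125, f(5.710000) = 150.169411 (opposite signs)
step 1: m = 3.830000, f(m) = 20.181887 > 0 → root in [1.950000, 3.830000]
step 2: m = 2.890000, f(m) = -11.862431 < 0 → root in [2.890000, 3.830000]
Midpoint of [2.890000, 3.830000] = 3.360000

3.3600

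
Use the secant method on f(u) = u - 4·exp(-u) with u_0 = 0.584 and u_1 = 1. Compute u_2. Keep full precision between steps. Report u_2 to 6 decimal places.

f(u_0) = -1.646653, f(u_1) = -0.471518
u_2 = 1.000000 - (-0.471518)·(1.000000 - 0.584000)/(-0.471518 - (-1.646653)) = 1.166918; f(u_2) = -0.078382

1.166918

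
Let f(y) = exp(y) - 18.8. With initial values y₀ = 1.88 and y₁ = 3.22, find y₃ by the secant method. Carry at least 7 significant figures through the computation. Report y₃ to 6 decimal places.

f(y_0) = -12.246495, f(y_1) = 6.228120
y_2 = 3.220000 - (6.228120)·(3.220000 - 1.880000)/(6.228120 - (-12.246495)) = 2.768262; f(y_2) = -2.869074
y_3 = 2.768262 - (-2.869074)·(2.768262 - 3.220000)/(-2.869074 - (6.228120)) = 2.910731; f(y_3) = -0.429771

2.910731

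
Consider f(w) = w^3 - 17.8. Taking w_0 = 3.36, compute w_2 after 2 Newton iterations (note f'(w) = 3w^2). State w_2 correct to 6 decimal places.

2.619476

Newton update: w ← w − f(w)/f'(w).
w_0 = 3.360000: f = 20.133056, f' = 33.868800 → w_1 = 3.360000 - (20.133056)/(33.868800) = 2.765557
w_1 = 2.765557: f = 3.351835, f' = 22.944924 → w_2 = 2.765557 - (3.351835)/(22.944924) = 2.619476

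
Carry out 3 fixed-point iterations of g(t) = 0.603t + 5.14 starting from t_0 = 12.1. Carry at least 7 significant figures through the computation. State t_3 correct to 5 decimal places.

12.76137

t_1 = g(12.100000) = 12.436300
t_2 = g(12.436300) = 12.639089
t_3 = g(12.639089) = 12.761371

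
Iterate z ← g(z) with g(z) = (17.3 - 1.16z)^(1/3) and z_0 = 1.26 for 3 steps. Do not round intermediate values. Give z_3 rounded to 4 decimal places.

2.4373

z_1 = g(1.260000) = 2.511330
z_2 = g(2.511330) = 2.432140
z_3 = g(2.432140) = 2.437306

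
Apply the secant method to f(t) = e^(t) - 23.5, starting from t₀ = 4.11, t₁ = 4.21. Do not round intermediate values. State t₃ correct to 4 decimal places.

f(t_0) = 37.446718, f(t_1) = 43.856540
t_2 = 4.210000 - (43.856540)·(4.210000 - 4.110000)/(43.856540 - (37.446718)) = 3.525792; f(t_2) = 10.480663
t_3 = 3.525792 - (10.480663)·(3.525792 - 4.210000)/(10.480663 - (43.856540)) = 3.310937; f(t_3) = 3.910801

3.3109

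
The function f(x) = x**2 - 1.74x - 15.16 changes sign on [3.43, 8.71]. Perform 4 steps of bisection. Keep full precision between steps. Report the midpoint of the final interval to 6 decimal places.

f(3.430000) = -9.363300, f(8.710000) = 45.548700 (opposite signs)
step 1: m = 6.070000, f(m) = 11.123100 > 0 → root in [3.430000, 6.070000]
step 2: m = 4.750000, f(m) = -0.862500 < 0 → root in [4.750000, 6.070000]
step 3: m = 5.410000, f(m) = 4.694700 > 0 → root in [4.750000, 5.410000]
step 4: m = 5.080000, f(m) = 1.807200 > 0 → root in [4.750000, 5.080000]
Midpoint of [4.750000, 5.080000] = 4.915000

4.915000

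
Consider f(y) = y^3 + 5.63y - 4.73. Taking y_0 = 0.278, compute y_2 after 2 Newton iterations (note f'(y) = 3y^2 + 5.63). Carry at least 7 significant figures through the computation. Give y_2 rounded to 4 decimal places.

0.7625

y_0 = 0.278000: f = -3.143375, f' = 5.861852 → y_1 = 0.278000 - (-3.143375)/(5.861852) = 0.814243
y_1 = 0.814243: f = 0.394022, f' = 7.618973 → y_2 = 0.814243 - (0.394022)/(7.618973) = 0.762527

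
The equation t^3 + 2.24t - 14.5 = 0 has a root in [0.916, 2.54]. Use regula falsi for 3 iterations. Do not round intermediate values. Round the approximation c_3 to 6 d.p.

2.128689

f(0.916000) = -11.679585, f(2.540000) = 7.576664
step 1: c = 1.901012, f(c) = -3.371761 < 0 → new bracket [1.901012, 2.540000]
step 2: c = 2.097800, f(c) = -0.569004 < 0 → new bracket [2.097800, 2.540000]
step 3: c = 2.128689, f(c) = -0.085969 < 0 → new bracket [2.128689, 2.540000]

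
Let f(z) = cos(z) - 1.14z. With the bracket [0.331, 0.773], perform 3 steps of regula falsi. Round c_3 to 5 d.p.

0.68134

f(0.331000) = 0.568378, f(0.773000) = -0.165401
step 1: c = 0.673369, f(c) = 0.014085 > 0 → new bracket [0.673369, 0.773000]
step 2: c = 0.681187, f(c) = 0.000272 > 0 → new bracket [0.681187, 0.773000]
step 3: c = 0.681338, f(c) = 0.000005 > 0 → new bracket [0.681338, 0.773000]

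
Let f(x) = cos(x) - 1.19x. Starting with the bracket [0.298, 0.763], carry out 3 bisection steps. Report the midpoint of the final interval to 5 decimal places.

0.67581

f(0.298000) = 0.601306, f(0.763000) = -0.185204 (opposite signs)
step 1: m = 0.530500, f(m) = 0.231259 > 0 → root in [0.530500, 0.763000]
step 2: m = 0.646750, f(m) = 0.028414 > 0 → root in [0.646750, 0.763000]
step 3: m = 0.704875, f(m) = -0.077109 < 0 → root in [0.646750, 0.704875]
Midpoint of [0.646750, 0.704875] = 0.675812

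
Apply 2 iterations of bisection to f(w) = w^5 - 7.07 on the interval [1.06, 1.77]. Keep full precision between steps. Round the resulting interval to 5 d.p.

[1.41500, 1.59250]

f(1.060000) = -5.731774, f(1.770000) = 10.302660 (opposite signs)
step 1: m = 1.415000, f(m) = -1.397399 < 0 → root in [1.415000, 1.770000]
step 2: m = 1.592500, f(m) = 3.172293 > 0 → root in [1.415000, 1.592500]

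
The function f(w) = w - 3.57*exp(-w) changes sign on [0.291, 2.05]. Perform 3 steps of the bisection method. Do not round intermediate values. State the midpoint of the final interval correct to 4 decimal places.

f(0.291000) = -2.377631, f(2.050000) = 1.590416 (opposite signs)
step 1: m = 1.170500, f(m) = 0.063044 > 0 → root in [0.291000, 1.170500]
step 2: m = 0.730750, f(m) = -0.988375 < 0 → root in [0.730750, 1.170500]
step 3: m = 0.950625, f(m) = -0.429178 < 0 → root in [0.950625, 1.170500]
Midpoint of [0.950625, 1.170500] = 1.060562

1.0606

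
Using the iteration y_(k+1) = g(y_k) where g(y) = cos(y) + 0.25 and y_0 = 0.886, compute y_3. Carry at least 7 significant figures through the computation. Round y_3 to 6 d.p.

y_1 = g(0.886000) = 0.882515
y_2 = g(0.882515) = 0.885211
y_3 = g(0.885211) = 0.883127

0.883127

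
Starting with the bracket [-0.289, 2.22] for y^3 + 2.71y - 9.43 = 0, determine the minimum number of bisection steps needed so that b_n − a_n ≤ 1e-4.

15

Initial width b − a = 2.22 − -0.289 = 2.509000.
After n steps the width is (b−a)/2^n; need (b−a)/2^n ≤ 1e-4.
So n ≥ log₂(2.509000/1e-4) = log₂(25090.0000) ≈ 14.6148.
Hence n = 15.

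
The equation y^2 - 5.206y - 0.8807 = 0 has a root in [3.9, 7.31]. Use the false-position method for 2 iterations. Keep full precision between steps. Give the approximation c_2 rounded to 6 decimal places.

f(3.900000) = -5.974100, f(7.310000) = 14.499540
step 1: c = 4.895020, f(c) = -2.402953 < 0 → new bracket [4.895020, 7.310000]
step 2: c = 5.238347, f(c) = -0.711255 < 0 → new bracket [5.238347, 7.310000]

5.238347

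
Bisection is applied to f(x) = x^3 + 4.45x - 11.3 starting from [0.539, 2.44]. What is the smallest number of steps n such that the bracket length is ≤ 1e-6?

21

Initial width b − a = 2.44 − 0.539 = 1.901000.
After n steps the width is (b−a)/2^n; need (b−a)/2^n ≤ 1e-6.
So n ≥ log₂(1.901000/1e-6) = log₂(1901000.0000) ≈ 20.8583.
Hence n = 21.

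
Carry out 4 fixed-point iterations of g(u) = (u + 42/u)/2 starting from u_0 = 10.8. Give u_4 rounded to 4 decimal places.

u_1 = g(10.800000) = 7.344444
u_2 = g(7.344444) = 6.531526
u_3 = g(6.531526) = 6.480938
u_4 = g(6.480938) = 6.480741

6.4807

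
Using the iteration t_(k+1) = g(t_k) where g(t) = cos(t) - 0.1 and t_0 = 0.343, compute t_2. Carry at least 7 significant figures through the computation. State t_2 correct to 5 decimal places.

0.56616

t_1 = g(0.343000) = 0.841750
t_2 = g(0.841750) = 0.566159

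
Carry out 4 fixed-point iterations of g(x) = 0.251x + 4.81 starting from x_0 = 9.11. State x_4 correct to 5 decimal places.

x_1 = g(9.110000) = 7.096610
x_2 = g(7.096610) = 6.591249
x_3 = g(6.591249) = 6.464404
x_4 = g(6.464404) = 6.432565

6.43257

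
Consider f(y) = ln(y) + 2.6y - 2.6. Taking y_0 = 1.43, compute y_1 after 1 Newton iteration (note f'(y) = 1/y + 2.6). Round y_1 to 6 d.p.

y_0 = 1.430000: f = 1.475674, f' = 3.299301 → y_1 = 1.430000 - (1.475674)/(3.299301) = 0.982731

0.982731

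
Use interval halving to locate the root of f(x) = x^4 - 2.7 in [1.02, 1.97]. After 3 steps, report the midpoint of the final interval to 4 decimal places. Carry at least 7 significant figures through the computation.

1.3169

f(1.020000) = -1.617568, f(1.970000) = 12.361385 (opposite signs)
step 1: m = 1.495000, f(m) = 2.295337 > 0 → root in [1.020000, 1.495000]
step 2: m = 1.257500, f(m) = -0.199471 < 0 → root in [1.257500, 1.495000]
step 3: m = 1.376250, f(m) = 0.887479 > 0 → root in [1.257500, 1.376250]
Midpoint of [1.257500, 1.376250] = 1.316875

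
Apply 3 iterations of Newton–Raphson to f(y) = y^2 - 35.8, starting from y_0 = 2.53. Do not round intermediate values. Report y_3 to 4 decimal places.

5.9921

Newton update: y ← y − f(y)/f'(y).
f'(y) = 2y
y_0 = 2.530000: f = -29.399100, f' = 5.060000 → y_1 = 2.530000 - (-29.399100)/(5.060000) = 8.340099
y_1 = 8.340099: f = 33.757248, f' = 16.680198 → y_2 = 8.340099 - (33.757248)/(16.680198) = 6.316307
y_2 = 6.316307: f = 4.095734, f' = 12.632614 → y_3 = 6.316307 - (4.095734)/(12.632614) = 5.992088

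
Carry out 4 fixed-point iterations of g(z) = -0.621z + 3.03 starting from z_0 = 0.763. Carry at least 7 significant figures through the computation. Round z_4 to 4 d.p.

z_1 = g(0.763000) = 2.556177
z_2 = g(2.556177) = 1.442614
z_3 = g(1.442614) = 2.134137
z_4 = g(2.134137) = 1.704701

1.7047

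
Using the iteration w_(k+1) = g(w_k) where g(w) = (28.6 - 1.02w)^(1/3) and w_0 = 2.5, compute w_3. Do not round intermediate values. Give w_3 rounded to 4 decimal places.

w_1 = g(2.500000) = 2.964394
w_2 = g(2.964394) = 2.946316
w_3 = g(2.946316) = 2.947024

2.9470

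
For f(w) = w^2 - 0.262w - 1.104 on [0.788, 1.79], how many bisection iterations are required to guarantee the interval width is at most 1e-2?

7

Initial width b − a = 1.79 − 0.788 = 1.002000.
After n steps the width is (b−a)/2^n; need (b−a)/2^n ≤ 1e-2.
So n ≥ log₂(1.002000/1e-2) = log₂(100.2000) ≈ 6.6467.
Hence n = 7.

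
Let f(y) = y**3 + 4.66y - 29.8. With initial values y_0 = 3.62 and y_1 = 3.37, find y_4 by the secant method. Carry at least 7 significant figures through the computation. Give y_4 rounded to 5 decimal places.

2.60630

f(y_0) = 34.507128, f(y_1) = 24.176953
y_2 = 3.370000 - (24.176953)·(3.370000 - 3.620000)/(24.176953 - (34.507128)) = 2.784895; f(y_2) = 4.776251
y_3 = 2.784895 - (4.776251)·(2.784895 - 3.370000)/(4.776251 - (24.176953)) = 2.640848; f(y_3) = 0.923834
y_4 = 2.640848 - (0.923834)·(2.640848 - 2.784895)/(0.923834 - (4.776251)) = 2.606305; f(y_4) = 0.049551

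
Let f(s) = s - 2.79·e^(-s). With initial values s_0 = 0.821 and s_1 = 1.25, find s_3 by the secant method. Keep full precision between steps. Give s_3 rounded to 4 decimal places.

1.0124

Secant update: s_(k+1) = s_k − f(s_k)·(s_k − s_(k-1))/(f(s_k) − f(s_(k-1))).
f(s_0) = -0.406576, f(s_1) = 0.450652
s_2 = 1.250000 - (0.450652)·(1.250000 - 0.821000)/(0.450652 - (-0.406576)) = 1.024471; f(s_2) = 0.022900
s_3 = 1.024471 - (0.022900)·(1.024471 - 1.250000)/(0.022900 - (0.450652)) = 1.012398; f(s_3) = -0.001340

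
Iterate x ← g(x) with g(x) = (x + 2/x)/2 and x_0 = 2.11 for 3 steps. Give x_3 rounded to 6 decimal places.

1.414220

x_1 = g(2.110000) = 1.528934
x_2 = g(1.528934) = 1.418517
x_3 = g(1.418517) = 1.414220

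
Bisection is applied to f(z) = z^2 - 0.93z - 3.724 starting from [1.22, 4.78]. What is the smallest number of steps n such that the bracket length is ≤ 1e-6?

22

Initial width b − a = 4.78 − 1.22 = 3.560000.
After n steps the width is (b−a)/2^n; need (b−a)/2^n ≤ 1e-6.
So n ≥ log₂(3.560000/1e-6) = log₂(3560000.0000) ≈ 21.7634.
Hence n = 22.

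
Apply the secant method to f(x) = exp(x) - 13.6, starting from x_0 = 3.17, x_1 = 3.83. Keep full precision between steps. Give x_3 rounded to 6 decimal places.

2.732406

Secant update: x_(k+1) = x_k − f(x_k)·(x_k − x_(k-1))/(f(x_k) − f(x_(k-1))).
f(x_0) = 10.207484, f(x_1) = 32.462538
x_2 = 3.830000 - (32.462538)·(3.830000 - 3.170000)/(32.462538 - (10.207484)) = 2.867285; f(x_2) = 3.989198
x_3 = 2.867285 - (3.989198)·(2.867285 - 3.830000)/(3.989198 - (32.462538)) = 2.732406; f(x_3) = 1.769819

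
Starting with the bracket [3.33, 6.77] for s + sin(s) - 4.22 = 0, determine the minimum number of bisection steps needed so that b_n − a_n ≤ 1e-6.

22

Initial width b − a = 6.77 − 3.33 = 3.440000.
After n steps the width is (b−a)/2^n; need (b−a)/2^n ≤ 1e-6.
So n ≥ log₂(3.440000/1e-6) = log₂(3440000.0000) ≈ 21.7140.
Hence n = 22.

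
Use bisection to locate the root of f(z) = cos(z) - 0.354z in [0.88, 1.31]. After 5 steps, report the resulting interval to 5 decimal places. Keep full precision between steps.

[1.14875, 1.16219]

f(0.880000) = 0.325631, f(1.310000) = -0.205890 (opposite signs)
step 1: m = 1.095000, f(m) = 0.070416 > 0 → root in [1.095000, 1.310000]
step 2: m = 1.202500, f(m) = -0.065658 < 0 → root in [1.095000, 1.202500]
step 3: m = 1.148750, f(m) = 0.002971 > 0 → root in [1.148750, 1.202500]
step 4: m = 1.175625, f(m) = -0.031205 < 0 → root in [1.148750, 1.175625]
step 5: m = 1.162188, f(m) = -0.014081 < 0 → root in [1.148750, 1.162188]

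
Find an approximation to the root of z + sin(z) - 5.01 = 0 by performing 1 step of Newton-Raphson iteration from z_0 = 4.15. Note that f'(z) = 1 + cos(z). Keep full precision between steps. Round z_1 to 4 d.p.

z_0 = 4.150000: f = -1.705984, f' = 0.466791 → z_1 = 4.150000 - (-1.705984)/(0.466791) = 7.804704

7.8047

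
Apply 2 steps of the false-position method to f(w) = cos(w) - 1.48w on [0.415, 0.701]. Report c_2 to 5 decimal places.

f(0.415000) = 0.300916, f(0.701000) = -0.273282
step 1: c = 0.564882, f(c) = 0.008626 > 0 → new bracket [0.564882, 0.701000]
step 2: c = 0.569047, f(c) = 0.000225 > 0 → new bracket [0.569047, 0.701000]

0.56905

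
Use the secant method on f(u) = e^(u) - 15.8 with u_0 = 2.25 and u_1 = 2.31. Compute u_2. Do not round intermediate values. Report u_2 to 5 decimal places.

f(u_0) = -6.312264, f(u_1) = -5.725575
u_2 = 2.310000 - (-5.725575)·(2.310000 - 2.250000)/(-5.725575 - (-6.312264)) = 2.895548; f(u_2) = 2.293416

2.89555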